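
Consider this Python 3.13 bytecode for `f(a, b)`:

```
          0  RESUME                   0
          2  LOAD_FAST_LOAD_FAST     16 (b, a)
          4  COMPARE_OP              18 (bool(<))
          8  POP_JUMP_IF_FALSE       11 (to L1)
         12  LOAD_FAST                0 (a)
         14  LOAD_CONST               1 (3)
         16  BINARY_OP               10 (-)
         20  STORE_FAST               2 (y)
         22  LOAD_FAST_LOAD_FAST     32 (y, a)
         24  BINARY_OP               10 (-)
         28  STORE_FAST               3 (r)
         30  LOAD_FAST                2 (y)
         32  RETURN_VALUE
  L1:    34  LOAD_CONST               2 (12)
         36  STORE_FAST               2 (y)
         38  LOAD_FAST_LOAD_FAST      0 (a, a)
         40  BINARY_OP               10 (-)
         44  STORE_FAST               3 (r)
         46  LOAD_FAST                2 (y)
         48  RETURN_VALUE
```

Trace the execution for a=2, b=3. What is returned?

LOAD_FAST_LOAD_FAST b,a → push 3,2. Stack: [3, 2]
COMPARE_OP bool(<) → 3 vs 2 = False. Stack: [False]
POP_JUMP_IF_FALSE → pop False; jump. Stack: []
LOAD_CONST → push 12. Stack: [12]
STORE_FAST y → y=12. Stack: []
LOAD_FAST_LOAD_FAST a,a → push 2,2. Stack: [2, 2]
BINARY_OP - → 2 - 2 = 0. Stack: [0]
STORE_FAST r → r=0. Stack: []
LOAD_FAST y → push 12. Stack: [12]
RETURN_VALUE → return 12.

12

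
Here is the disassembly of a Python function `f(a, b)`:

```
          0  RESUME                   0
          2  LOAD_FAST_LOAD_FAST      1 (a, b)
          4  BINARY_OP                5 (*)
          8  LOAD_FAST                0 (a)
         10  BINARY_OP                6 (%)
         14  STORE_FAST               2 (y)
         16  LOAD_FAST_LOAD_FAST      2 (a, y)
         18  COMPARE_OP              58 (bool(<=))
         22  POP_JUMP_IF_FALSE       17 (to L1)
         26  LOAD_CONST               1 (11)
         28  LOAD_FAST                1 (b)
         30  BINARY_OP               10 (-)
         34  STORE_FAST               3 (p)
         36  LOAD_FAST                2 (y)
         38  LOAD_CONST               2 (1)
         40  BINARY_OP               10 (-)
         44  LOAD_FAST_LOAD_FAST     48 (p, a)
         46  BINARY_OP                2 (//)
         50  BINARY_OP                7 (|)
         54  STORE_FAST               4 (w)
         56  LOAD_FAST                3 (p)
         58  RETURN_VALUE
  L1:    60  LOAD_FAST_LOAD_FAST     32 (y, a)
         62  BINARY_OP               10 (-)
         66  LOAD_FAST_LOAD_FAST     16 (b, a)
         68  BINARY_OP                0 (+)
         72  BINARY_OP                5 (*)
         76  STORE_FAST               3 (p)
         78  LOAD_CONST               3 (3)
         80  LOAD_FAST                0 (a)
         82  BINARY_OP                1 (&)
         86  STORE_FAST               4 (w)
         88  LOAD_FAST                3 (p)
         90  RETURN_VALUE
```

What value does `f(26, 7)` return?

LOAD_FAST_LOAD_FAST a,b → push 26,7. Stack: [26, 7]
BINARY_OP * → 26 * 7 = 182. Stack: [182]
LOAD_FAST a → push 26. Stack: [182, 26]
BINARY_OP % → 182 % 26 = 0. Stack: [0]
STORE_FAST y → y=0. Stack: []
LOAD_FAST_LOAD_FAST a,y → push 26,0. Stack: [26, 0]
COMPARE_OP bool(<=) → 26 vs 0 = False. Stack: [False]
POP_JUMP_IF_FALSE → pop False; jump. Stack: []
LOAD_FAST_LOAD_FAST y,a → push 0,26. Stack: [0, 26]
BINARY_OP - → 0 - 26 = -26. Stack: [-26]
LOAD_FAST_LOAD_FAST b,a → push 7,26. Stack: [-26, 7, 26]
BINARY_OP + → 7 + 26 = 33. Stack: [-26, 33]
BINARY_OP * → -26 * 33 = -858. Stack: [-858]
STORE_FAST p → p=-858. Stack: []
LOAD_CONST → push 3. Stack: [3]
LOAD_FAST a → push 26. Stack: [3, 26]
BINARY_OP & → 3 & 26 = 2. Stack: [2]
STORE_FAST w → w=2. Stack: []
LOAD_FAST p → push -858. Stack: [-858]
RETURN_VALUE → return -858.

-858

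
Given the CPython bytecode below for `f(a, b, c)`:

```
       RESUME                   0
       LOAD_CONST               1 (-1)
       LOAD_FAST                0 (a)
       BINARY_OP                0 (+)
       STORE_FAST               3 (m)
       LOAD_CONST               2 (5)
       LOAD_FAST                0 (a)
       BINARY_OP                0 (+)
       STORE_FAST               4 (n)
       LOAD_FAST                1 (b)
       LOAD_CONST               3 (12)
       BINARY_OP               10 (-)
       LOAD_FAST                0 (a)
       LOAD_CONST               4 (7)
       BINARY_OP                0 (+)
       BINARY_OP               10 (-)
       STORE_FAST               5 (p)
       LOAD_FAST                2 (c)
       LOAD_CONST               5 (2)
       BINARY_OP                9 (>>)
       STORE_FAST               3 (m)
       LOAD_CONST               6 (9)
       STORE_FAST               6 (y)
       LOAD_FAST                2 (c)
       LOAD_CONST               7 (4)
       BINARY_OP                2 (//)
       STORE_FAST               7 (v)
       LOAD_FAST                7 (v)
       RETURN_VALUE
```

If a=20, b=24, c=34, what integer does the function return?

8

LOAD_CONST → push -1. Stack: [-1]
LOAD_FAST a → push 20. Stack: [-1, 20]
BINARY_OP + → -1 + 20 = 19. Stack: [19]
STORE_FAST m → m=19. Stack: []
LOAD_CONST → push 5. Stack: [5]
LOAD_FAST a → push 20. Stack: [5, 20]
BINARY_OP + → 5 + 20 = 25. Stack: [25]
STORE_FAST n → n=25. Stack: []
LOAD_FAST b → push 24. Stack: [24]
LOAD_CONST → push 12. Stack: [24, 12]
BINARY_OP - → 24 - 12 = 12. Stack: [12]
LOAD_FAST a → push 20. Stack: [12, 20]
LOAD_CONST → push 7. Stack: [12, 20, 7]
BINARY_OP + → 20 + 7 = 27. Stack: [12, 27]
BINARY_OP - → 12 - 27 = -15. Stack: [-15]
STORE_FAST p → p=-15. Stack: []
LOAD_FAST c → push 34. Stack: [34]
LOAD_CONST → push 2. Stack: [34, 2]
BINARY_OP >> → 34 >> 2 = 8. Stack: [8]
STORE_FAST m → m=8. Stack: []
LOAD_CONST → push 9. Stack: [9]
STORE_FAST y → y=9. Stack: []
LOAD_FAST c → push 34. Stack: [34]
LOAD_CONST → push 4. Stack: [34, 4]
BINARY_OP // → 34 // 4 = 8. Stack: [8]
STORE_FAST v → v=8. Stack: []
LOAD_FAST v → push 8. Stack: [8]
RETURN_VALUE → return 8.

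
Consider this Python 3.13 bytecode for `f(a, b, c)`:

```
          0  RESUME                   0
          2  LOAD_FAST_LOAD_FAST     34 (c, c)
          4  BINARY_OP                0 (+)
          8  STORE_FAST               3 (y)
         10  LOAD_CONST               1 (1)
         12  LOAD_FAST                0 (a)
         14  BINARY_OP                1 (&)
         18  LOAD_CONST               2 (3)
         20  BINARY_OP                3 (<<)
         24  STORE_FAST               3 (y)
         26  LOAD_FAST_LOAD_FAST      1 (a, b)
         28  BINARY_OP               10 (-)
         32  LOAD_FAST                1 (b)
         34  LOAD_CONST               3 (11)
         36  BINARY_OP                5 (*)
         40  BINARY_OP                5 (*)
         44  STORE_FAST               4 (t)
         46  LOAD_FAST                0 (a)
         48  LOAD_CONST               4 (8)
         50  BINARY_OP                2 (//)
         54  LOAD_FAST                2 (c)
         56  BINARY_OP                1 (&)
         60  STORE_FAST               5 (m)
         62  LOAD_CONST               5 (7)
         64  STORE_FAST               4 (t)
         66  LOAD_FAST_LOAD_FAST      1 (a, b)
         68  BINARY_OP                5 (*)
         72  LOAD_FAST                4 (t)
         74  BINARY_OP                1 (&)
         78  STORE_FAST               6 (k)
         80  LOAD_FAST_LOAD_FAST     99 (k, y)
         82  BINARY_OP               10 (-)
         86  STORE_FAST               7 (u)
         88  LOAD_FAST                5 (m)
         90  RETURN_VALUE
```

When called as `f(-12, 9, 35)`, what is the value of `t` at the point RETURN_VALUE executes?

LOAD_FAST_LOAD_FAST c,c → push 35,35. Stack: [35, 35]
BINARY_OP + → 35 + 35 = 70. Stack: [70]
STORE_FAST y → y=70. Stack: []
LOAD_CONST → push 1. Stack: [1]
LOAD_FAST a → push -12. Stack: [1, -12]
BINARY_OP & → 1 & -12 = 0. Stack: [0]
LOAD_CONST → push 3. Stack: [0, 3]
BINARY_OP << → 0 << 3 = 0. Stack: [0]
STORE_FAST y → y=0. Stack: []
LOAD_FAST_LOAD_FAST a,b → push -12,9. Stack: [-12, 9]
BINARY_OP - → -12 - 9 = -21. Stack: [-21]
LOAD_FAST b → push 9. Stack: [-21, 9]
LOAD_CONST → push 11. Stack: [-21, 9, 11]
BINARY_OP * → 9 * 11 = 99. Stack: [-21, 99]
BINARY_OP * → -21 * 99 = -2079. Stack: [-2079]
STORE_FAST t → t=-2079. Stack: []
LOAD_FAST a → push -12. Stack: [-12]
LOAD_CONST → push 8. Stack: [-12, 8]
BINARY_OP // → -12 // 8 = -2. Stack: [-2]
LOAD_FAST c → push 35. Stack: [-2, 35]
BINARY_OP & → -2 & 35 = 34. Stack: [34]
STORE_FAST m → m=34. Stack: []
LOAD_CONST → push 7. Stack: [7]
STORE_FAST t → t=7. Stack: []
LOAD_FAST_LOAD_FAST a,b → push -12,9. Stack: [-12, 9]
BINARY_OP * → -12 * 9 = -108. Stack: [-108]
LOAD_FAST t → push 7. Stack: [-108, 7]
BINARY_OP & → -108 & 7 = 4. Stack: [4]
STORE_FAST k → k=4. Stack: []
LOAD_FAST_LOAD_FAST k,y → push 4,0. Stack: [4, 0]
BINARY_OP - → 4 - 0 = 4. Stack: [4]
STORE_FAST u → u=4. Stack: []
LOAD_FAST m → push 34. Stack: [34]
RETURN_VALUE → return 34.

7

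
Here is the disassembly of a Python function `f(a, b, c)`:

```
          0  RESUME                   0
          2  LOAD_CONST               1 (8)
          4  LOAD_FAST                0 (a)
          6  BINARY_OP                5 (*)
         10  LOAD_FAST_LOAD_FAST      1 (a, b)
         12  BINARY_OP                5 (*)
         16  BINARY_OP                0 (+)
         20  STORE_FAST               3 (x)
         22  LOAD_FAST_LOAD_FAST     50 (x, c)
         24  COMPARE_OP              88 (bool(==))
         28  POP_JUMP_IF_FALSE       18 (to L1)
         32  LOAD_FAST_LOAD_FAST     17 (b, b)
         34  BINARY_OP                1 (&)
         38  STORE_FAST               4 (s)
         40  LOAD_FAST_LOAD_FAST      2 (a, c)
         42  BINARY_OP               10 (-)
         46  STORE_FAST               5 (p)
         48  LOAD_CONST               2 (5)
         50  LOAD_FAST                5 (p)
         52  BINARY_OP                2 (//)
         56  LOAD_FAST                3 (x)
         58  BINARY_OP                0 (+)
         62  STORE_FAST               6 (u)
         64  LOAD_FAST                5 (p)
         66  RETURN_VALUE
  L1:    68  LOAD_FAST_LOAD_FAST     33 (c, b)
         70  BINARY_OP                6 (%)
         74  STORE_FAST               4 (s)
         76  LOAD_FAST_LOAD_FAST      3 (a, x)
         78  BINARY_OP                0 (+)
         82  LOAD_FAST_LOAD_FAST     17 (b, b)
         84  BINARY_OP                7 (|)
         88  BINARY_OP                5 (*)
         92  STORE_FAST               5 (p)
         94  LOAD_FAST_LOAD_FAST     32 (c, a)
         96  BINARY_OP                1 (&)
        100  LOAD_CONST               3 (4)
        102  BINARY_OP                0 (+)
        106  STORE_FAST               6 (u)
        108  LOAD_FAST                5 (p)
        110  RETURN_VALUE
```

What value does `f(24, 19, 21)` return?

12768

LOAD_CONST → push 8. Stack: [8]
LOAD_FAST a → push 24. Stack: [8, 24]
BINARY_OP * → 8 * 24 = 192. Stack: [192]
LOAD_FAST_LOAD_FAST a,b → push 24,19. Stack: [192, 24, 19]
BINARY_OP * → 24 * 19 = 456. Stack: [192, 456]
BINARY_OP + → 192 + 456 = 648. Stack: [648]
STORE_FAST x → x=648. Stack: []
LOAD_FAST_LOAD_FAST x,c → push 648,21. Stack: [648, 21]
COMPARE_OP bool(==) → 648 vs 21 = False. Stack: [False]
POP_JUMP_IF_FALSE → pop False; jump. Stack: []
LOAD_FAST_LOAD_FAST c,b → push 21,19. Stack: [21, 19]
BINARY_OP % → 21 % 19 = 2. Stack: [2]
STORE_FAST s → s=2. Stack: []
LOAD_FAST_LOAD_FAST a,x → push 24,648. Stack: [24, 648]
BINARY_OP + → 24 + 648 = 672. Stack: [672]
LOAD_FAST_LOAD_FAST b,b → push 19,19. Stack: [672, 19, 19]
BINARY_OP | → 19 | 19 = 19. Stack: [672, 19]
BINARY_OP * → 672 * 19 = 12768. Stack: [12768]
STORE_FAST p → p=12768. Stack: []
LOAD_FAST_LOAD_FAST c,a → push 21,24. Stack: [21, 24]
BINARY_OP & → 21 & 24 = 16. Stack: [16]
LOAD_CONST → push 4. Stack: [16, 4]
BINARY_OP + → 16 + 4 = 20. Stack: [20]
STORE_FAST u → u=20. Stack: []
LOAD_FAST p → push 12768. Stack: [12768]
RETURN_VALUE → return 12768.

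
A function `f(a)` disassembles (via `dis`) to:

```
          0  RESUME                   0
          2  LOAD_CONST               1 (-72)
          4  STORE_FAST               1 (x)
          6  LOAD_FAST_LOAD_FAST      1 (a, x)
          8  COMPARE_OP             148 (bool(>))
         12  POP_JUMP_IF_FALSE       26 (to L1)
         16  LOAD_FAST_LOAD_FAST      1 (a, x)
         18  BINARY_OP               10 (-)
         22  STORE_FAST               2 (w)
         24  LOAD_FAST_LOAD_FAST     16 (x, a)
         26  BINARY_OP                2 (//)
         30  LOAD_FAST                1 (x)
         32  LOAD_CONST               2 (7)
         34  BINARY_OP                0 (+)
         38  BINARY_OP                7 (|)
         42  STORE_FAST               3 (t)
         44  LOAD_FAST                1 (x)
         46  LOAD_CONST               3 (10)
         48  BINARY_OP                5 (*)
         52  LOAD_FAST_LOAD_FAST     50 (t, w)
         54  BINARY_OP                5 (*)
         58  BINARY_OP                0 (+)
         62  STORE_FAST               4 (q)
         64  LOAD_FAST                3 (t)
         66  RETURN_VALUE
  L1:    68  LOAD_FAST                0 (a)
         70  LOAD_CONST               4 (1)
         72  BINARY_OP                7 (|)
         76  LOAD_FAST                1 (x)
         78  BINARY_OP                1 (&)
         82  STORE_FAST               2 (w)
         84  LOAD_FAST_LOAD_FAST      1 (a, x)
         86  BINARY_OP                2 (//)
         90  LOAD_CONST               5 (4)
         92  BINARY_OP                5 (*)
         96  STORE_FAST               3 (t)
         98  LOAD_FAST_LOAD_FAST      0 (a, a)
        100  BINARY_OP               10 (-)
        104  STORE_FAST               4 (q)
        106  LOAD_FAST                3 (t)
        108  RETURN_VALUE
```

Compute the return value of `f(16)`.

-1

LOAD_CONST → push -72. Stack: [-72]
STORE_FAST x → x=-72. Stack: []
LOAD_FAST_LOAD_FAST a,x → push 16,-72. Stack: [16, -72]
COMPARE_OP bool(>) → 16 vs -72 = True. Stack: [True]
POP_JUMP_IF_FALSE → pop True; no jump. Stack: []
LOAD_FAST_LOAD_FAST a,x → push 16,-72. Stack: [16, -72]
BINARY_OP - → 16 - -72 = 88. Stack: [88]
STORE_FAST w → w=88. Stack: []
LOAD_FAST_LOAD_FAST x,a → push -72,16. Stack: [-72, 16]
BINARY_OP // → -72 // 16 = -5. Stack: [-5]
LOAD_FAST x → push -72. Stack: [-5, -72]
LOAD_CONST → push 7. Stack: [-5, -72, 7]
BINARY_OP + → -72 + 7 = -65. Stack: [-5, -65]
BINARY_OP | → -5 | -65 = -1. Stack: [-1]
STORE_FAST t → t=-1. Stack: []
LOAD_FAST x → push -72. Stack: [-72]
LOAD_CONST → push 10. Stack: [-72, 10]
BINARY_OP * → -72 * 10 = -720. Stack: [-720]
LOAD_FAST_LOAD_FAST t,w → push -1,88. Stack: [-720, -1, 88]
BINARY_OP * → -1 * 88 = -88. Stack: [-720, -88]
BINARY_OP + → -720 + -88 = -808. Stack: [-808]
STORE_FAST q → q=-808. Stack: []
LOAD_FAST t → push -1. Stack: [-1]
RETURN_VALUE → return -1.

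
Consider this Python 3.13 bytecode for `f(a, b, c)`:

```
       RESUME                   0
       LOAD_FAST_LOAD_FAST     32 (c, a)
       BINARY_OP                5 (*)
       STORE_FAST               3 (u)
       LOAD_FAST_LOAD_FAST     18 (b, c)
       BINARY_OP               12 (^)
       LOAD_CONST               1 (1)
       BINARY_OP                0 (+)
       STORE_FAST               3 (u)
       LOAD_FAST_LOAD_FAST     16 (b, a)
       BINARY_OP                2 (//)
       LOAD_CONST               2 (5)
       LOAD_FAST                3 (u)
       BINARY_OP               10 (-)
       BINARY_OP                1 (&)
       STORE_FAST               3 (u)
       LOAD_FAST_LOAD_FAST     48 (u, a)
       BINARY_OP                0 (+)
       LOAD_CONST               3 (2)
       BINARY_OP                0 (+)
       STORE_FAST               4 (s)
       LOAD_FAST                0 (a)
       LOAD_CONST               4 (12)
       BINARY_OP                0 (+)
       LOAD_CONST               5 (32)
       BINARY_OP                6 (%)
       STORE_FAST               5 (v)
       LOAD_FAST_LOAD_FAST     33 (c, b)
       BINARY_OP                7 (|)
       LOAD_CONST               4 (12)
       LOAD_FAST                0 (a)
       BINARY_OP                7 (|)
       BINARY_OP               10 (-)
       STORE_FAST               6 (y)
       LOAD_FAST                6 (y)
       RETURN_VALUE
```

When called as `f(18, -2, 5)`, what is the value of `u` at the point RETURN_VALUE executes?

LOAD_FAST_LOAD_FAST c,a → push 5,18. Stack: [5, 18]
BINARY_OP * → 5 * 18 = 90. Stack: [90]
STORE_FAST u → u=90. Stack: []
LOAD_FAST_LOAD_FAST b,c → push -2,5. Stack: [-2, 5]
BINARY_OP ^ → -2 ^ 5 = -5. Stack: [-5]
LOAD_CONST → push 1. Stack: [-5, 1]
BINARY_OP + → -5 + 1 = -4. Stack: [-4]
STORE_FAST u → u=-4. Stack: []
LOAD_FAST_LOAD_FAST b,a → push -2,18. Stack: [-2, 18]
BINARY_OP // → -2 // 18 = -1. Stack: [-1]
LOAD_CONST → push 5. Stack: [-1, 5]
LOAD_FAST u → push -4. Stack: [-1, 5, -4]
BINARY_OP - → 5 - -4 = 9. Stack: [-1, 9]
BINARY_OP & → -1 & 9 = 9. Stack: [9]
STORE_FAST u → u=9. Stack: []
LOAD_FAST_LOAD_FAST u,a → push 9,18. Stack: [9, 18]
BINARY_OP + → 9 + 18 = 27. Stack: [27]
LOAD_CONST → push 2. Stack: [27, 2]
BINARY_OP + → 27 + 2 = 29. Stack: [29]
STORE_FAST s → s=29. Stack: []
LOAD_FAST a → push 18. Stack: [18]
LOAD_CONST → push 12. Stack: [18, 12]
BINARY_OP + → 18 + 12 = 30. Stack: [30]
LOAD_CONST → push 32. Stack: [30, 32]
BINARY_OP % → 30 % 32 = 30. Stack: [30]
STORE_FAST v → v=30. Stack: []
LOAD_FAST_LOAD_FAST c,b → push 5,-2. Stack: [5, -2]
BINARY_OP | → 5 | -2 = -1. Stack: [-1]
LOAD_CONST → push 12. Stack: [-1, 12]
LOAD_FAST a → push 18. Stack: [-1, 12, 18]
BINARY_OP | → 12 | 18 = 30. Stack: [-1, 30]
BINARY_OP - → -1 - 30 = -31. Stack: [-31]
STORE_FAST y → y=-31. Stack: []
LOAD_FAST y → push -31. Stack: [-31]
RETURN_VALUE → return -31.

9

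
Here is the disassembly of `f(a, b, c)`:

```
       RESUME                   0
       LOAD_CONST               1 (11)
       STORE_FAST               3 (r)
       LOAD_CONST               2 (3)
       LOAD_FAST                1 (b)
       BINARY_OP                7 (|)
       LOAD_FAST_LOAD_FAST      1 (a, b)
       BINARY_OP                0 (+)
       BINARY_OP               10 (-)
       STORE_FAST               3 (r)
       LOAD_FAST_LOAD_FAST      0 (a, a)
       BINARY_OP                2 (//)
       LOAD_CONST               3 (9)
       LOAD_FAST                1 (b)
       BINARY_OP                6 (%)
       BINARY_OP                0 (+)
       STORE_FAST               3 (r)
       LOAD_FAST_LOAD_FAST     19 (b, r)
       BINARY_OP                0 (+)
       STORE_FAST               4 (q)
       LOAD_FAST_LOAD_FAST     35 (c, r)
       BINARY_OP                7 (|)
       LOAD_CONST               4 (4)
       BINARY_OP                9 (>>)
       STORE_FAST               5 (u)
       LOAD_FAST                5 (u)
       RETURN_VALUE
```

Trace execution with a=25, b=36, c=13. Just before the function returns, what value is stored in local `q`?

46

LOAD_CONST → push 11. Stack: [11]
STORE_FAST r → r=11. Stack: []
LOAD_CONST → push 3. Stack: [3]
LOAD_FAST b → push 36. Stack: [3, 36]
BINARY_OP | → 3 | 36 = 39. Stack: [39]
LOAD_FAST_LOAD_FAST a,b → push 25,36. Stack: [39, 25, 36]
BINARY_OP + → 25 + 36 = 61. Stack: [39, 61]
BINARY_OP - → 39 - 61 = -22. Stack: [-22]
STORE_FAST r → r=-22. Stack: []
LOAD_FAST_LOAD_FAST a,a → push 25,25. Stack: [25, 25]
BINARY_OP // → 25 // 25 = 1. Stack: [1]
LOAD_CONST → push 9. Stack: [1, 9]
LOAD_FAST b → push 36. Stack: [1, 9, 36]
BINARY_OP % → 9 % 36 = 9. Stack: [1, 9]
BINARY_OP + → 1 + 9 = 10. Stack: [10]
STORE_FAST r → r=10. Stack: []
LOAD_FAST_LOAD_FAST b,r → push 36,10. Stack: [36, 10]
BINARY_OP + → 36 + 10 = 46. Stack: [46]
STORE_FAST q → q=46. Stack: []
LOAD_FAST_LOAD_FAST c,r → push 13,10. Stack: [13, 10]
BINARY_OP | → 13 | 10 = 15. Stack: [15]
LOAD_CONST → push 4. Stack: [15, 4]
BINARY_OP >> → 15 >> 4 = 0. Stack: [0]
STORE_FAST u → u=0. Stack: []
LOAD_FAST u → push 0. Stack: [0]
RETURN_VALUE → return 0.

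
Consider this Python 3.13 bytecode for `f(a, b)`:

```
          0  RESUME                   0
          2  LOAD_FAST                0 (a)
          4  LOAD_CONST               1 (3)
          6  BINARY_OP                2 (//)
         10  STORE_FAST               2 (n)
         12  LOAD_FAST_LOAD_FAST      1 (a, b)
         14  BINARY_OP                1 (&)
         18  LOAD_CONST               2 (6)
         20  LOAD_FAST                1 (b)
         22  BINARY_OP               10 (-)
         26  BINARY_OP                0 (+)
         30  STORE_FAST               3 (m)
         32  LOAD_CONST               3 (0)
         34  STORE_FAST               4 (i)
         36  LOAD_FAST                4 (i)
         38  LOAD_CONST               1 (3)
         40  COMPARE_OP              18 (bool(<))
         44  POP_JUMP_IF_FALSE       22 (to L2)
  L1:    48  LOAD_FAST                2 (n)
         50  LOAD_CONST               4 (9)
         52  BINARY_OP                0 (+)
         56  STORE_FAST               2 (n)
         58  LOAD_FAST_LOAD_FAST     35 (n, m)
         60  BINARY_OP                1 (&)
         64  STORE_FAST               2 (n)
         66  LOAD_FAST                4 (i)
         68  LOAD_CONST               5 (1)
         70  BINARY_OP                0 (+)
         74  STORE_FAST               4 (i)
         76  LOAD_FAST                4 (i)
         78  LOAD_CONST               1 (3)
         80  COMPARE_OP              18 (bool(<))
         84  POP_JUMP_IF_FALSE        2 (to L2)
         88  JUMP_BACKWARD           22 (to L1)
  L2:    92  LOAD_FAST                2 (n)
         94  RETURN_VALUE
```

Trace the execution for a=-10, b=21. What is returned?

5

LOAD_FAST a → push -10. Stack: [-10]
LOAD_CONST → push 3. Stack: [-10, 3]
BINARY_OP // → -10 // 3 = -4. Stack: [-4]
STORE_FAST n → n=-4. Stack: []
LOAD_FAST_LOAD_FAST a,b → push -10,21. Stack: [-10, 21]
BINARY_OP & → -10 & 21 = 20. Stack: [20]
LOAD_CONST → push 6. Stack: [20, 6]
LOAD_FAST b → push 21. Stack: [20, 6, 21]
BINARY_OP - → 6 - 21 = -15. Stack: [20, -15]
BINARY_OP + → 20 + -15 = 5. Stack: [5]
STORE_FAST m → m=5. Stack: []
LOAD_CONST → push 0. Stack: [0]
STORE_FAST i → i=0. Stack: []
LOAD_FAST i → push 0. Stack: [0]
LOAD_CONST → push 3. Stack: [0, 3]
COMPARE_OP bool(<) → 0 vs 3 = True. Stack: [True]
POP_JUMP_IF_FALSE → pop True; no jump. Stack: []
LOAD_FAST n → push -4. Stack: [-4]
LOAD_CONST → push 9. Stack: [-4, 9]
BINARY_OP + → -4 + 9 = 5. Stack: [5]
STORE_FAST n → n=5. Stack: []
LOAD_FAST_LOAD_FAST n,m → push 5,5. Stack: [5, 5]
BINARY_OP & → 5 & 5 = 5. Stack: [5]
STORE_FAST n → n=5. Stack: []
LOAD_FAST i → push 0. Stack: [0]
LOAD_CONST → push 1. Stack: [0, 1]
BINARY_OP + → 0 + 1 = 1. Stack: [1]
STORE_FAST i → i=1. Stack: []
LOAD_FAST i → push 1. Stack: [1]
LOAD_CONST → push 3. Stack: [1, 3]
COMPARE_OP bool(<) → 1 vs 3 = True. Stack: [True]
POP_JUMP_IF_FALSE → pop True; no jump. Stack: []
LOAD_FAST n → push 5. Stack: [5]
LOAD_CONST → push 9. Stack: [5, 9]
BINARY_OP + → 5 + 9 = 14. Stack: [14]
STORE_FAST n → n=14. Stack: []
LOAD_FAST_LOAD_FAST n,m → push 14,5. Stack: [14, 5]
BINARY_OP & → 14 & 5 = 4. Stack: [4]
STORE_FAST n → n=4. Stack: []
LOAD_FAST i → push 1. Stack: [1]
LOAD_CONST → push 1. Stack: [1, 1]
BINARY_OP + → 1 + 1 = 2. Stack: [2]
STORE_FAST i → i=2. Stack: []
LOAD_FAST i → push 2. Stack: [2]
LOAD_CONST → push 3. Stack: [2, 3]
COMPARE_OP bool(<) → 2 vs 3 = True. Stack: [True]
POP_JUMP_IF_FALSE → pop True; no jump. Stack: []
LOAD_FAST n → push 4. Stack: [4]
LOAD_CONST → push 9. Stack: [4, 9]
BINARY_OP + → 4 + 9 = 13. Stack: [13]
STORE_FAST n → n=13. Stack: []
LOAD_FAST_LOAD_FAST n,m → push 13,5. Stack: [13, 5]
BINARY_OP & → 13 & 5 = 5. Stack: [5]
STORE_FAST n → n=5. Stack: []
LOAD_FAST i → push 2. Stack: [2]
LOAD_CONST → push 1. Stack: [2, 1]
BINARY_OP + → 2 + 1 = 3. Stack: [3]
STORE_FAST i → i=3. Stack: []
LOAD_FAST i → push 3. Stack: [3]
LOAD_CONST → push 3. Stack: [3, 3]
COMPARE_OP bool(<) → 3 vs 3 = False. Stack: [False]
POP_JUMP_IF_FALSE → pop False; jump. Stack: []
LOAD_FAST n → push 5. Stack: [5]
RETURN_VALUE → return 5.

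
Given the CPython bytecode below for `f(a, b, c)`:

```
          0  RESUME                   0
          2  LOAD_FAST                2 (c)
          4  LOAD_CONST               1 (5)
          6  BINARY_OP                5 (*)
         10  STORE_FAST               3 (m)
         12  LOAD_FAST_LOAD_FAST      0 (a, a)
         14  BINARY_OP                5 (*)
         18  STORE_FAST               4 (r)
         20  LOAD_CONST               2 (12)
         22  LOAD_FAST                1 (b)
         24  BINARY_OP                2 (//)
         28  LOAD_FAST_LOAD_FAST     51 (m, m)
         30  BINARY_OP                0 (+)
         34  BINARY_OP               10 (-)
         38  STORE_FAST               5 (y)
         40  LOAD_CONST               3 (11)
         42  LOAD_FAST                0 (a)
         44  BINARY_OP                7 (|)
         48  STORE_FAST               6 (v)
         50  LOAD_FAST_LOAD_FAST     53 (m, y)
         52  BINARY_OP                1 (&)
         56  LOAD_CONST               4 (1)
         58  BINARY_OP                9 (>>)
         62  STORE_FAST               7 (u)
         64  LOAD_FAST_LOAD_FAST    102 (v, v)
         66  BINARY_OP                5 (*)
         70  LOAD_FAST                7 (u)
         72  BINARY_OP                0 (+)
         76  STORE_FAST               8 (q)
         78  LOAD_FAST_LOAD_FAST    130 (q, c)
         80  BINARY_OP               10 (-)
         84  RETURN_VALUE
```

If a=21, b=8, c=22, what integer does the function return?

957

LOAD_FAST c → push 22. Stack: [22]
LOAD_CONST → push 5. Stack: [22, 5]
BINARY_OP * → 22 * 5 = 110. Stack: [110]
STORE_FAST m → m=110. Stack: []
LOAD_FAST_LOAD_FAST a,a → push 21,21. Stack: [21, 21]
BINARY_OP * → 21 * 21 = 441. Stack: [441]
STORE_FAST r → r=441. Stack: []
LOAD_CONST → push 12. Stack: [12]
LOAD_FAST b → push 8. Stack: [12, 8]
BINARY_OP // → 12 // 8 = 1. Stack: [1]
LOAD_FAST_LOAD_FAST m,m → push 110,110. Stack: [1, 110, 110]
BINARY_OP + → 110 + 110 = 220. Stack: [1, 220]
BINARY_OP - → 1 - 220 = -219. Stack: [-219]
STORE_FAST y → y=-219. Stack: []
LOAD_CONST → push 11. Stack: [11]
LOAD_FAST a → push 21. Stack: [11, 21]
BINARY_OP | → 11 | 21 = 31. Stack: [31]
STORE_FAST v → v=31. Stack: []
LOAD_FAST_LOAD_FAST m,y → push 110,-219. Stack: [110, -219]
BINARY_OP & → 110 & -219 = 36. Stack: [36]
LOAD_CONST → push 1. Stack: [36, 1]
BINARY_OP >> → 36 >> 1 = 18. Stack: [18]
STORE_FAST u → u=18. Stack: []
LOAD_FAST_LOAD_FAST v,v → push 31,31. Stack: [31, 31]
BINARY_OP * → 31 * 31 = 961. Stack: [961]
LOAD_FAST u → push 18. Stack: [961, 18]
BINARY_OP + → 961 + 18 = 979. Stack: [979]
STORE_FAST q → q=979. Stack: []
LOAD_FAST_LOAD_FAST q,c → push 979,22. Stack: [979, 22]
BINARY_OP - → 979 - 22 = 957. Stack: [957]
RETURN_VALUE → return 957.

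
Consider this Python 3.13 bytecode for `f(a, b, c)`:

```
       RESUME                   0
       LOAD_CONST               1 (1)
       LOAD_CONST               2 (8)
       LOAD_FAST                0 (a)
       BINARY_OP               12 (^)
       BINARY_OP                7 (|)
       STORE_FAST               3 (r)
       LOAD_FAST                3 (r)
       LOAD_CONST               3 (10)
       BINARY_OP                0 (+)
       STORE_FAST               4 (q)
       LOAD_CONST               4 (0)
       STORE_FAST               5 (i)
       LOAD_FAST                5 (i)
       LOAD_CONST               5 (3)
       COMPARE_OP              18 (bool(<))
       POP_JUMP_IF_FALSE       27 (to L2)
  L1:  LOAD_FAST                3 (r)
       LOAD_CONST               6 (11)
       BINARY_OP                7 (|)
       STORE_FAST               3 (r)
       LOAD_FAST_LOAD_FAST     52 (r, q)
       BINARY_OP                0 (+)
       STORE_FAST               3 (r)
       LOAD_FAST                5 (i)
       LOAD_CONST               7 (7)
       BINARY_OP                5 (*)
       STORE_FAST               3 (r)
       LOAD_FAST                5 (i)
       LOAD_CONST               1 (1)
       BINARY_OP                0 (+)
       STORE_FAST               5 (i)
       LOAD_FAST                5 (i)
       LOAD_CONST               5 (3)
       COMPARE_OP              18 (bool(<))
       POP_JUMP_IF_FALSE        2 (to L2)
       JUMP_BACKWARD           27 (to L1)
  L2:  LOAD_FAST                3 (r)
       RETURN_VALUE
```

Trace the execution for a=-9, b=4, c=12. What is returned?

14

LOAD_CONST → push 1
LOAD_CONST → push 8
LOAD_FAST a → push -9
BINARY_OP ^ → 8 ^ -9 = -1
BINARY_OP | → 1 | -1 = -1
STORE_FAST r → r=-1
LOAD_FAST r → push -1
LOAD_CONST → push 10
BINARY_OP + → -1 + 10 = 9
STORE_FAST q → q=9
LOAD_CONST → push 0
STORE_FAST i → i=0
LOAD_FAST i → push 0
LOAD_CONST → push 3
COMPARE_OP bool(<) → 0 vs 3 = True
POP_JUMP_IF_FALSE → pop True; no jump
LOAD_FAST r → push -1
LOAD_CONST → push 11
BINARY_OP | → -1 | 11 = -1
STORE_FAST r → r=-1
LOAD_FAST_LOAD_FAST r,q → push -1,9
BINARY_OP + → -1 + 9 = 8
STORE_FAST r → r=8
LOAD_FAST i → push 0
LOAD_CONST → push 7
BINARY_OP * → 0 * 7 = 0
STORE_FAST r → r=0
LOAD_FAST i → push 0
LOAD_CONST → push 1
BINARY_OP + → 0 + 1 = 1
STORE_FAST i → i=1
LOAD_FAST i → push 1
LOAD_CONST → push 3
COMPARE_OP bool(<) → 1 vs 3 = True
POP_JUMP_IF_FALSE → pop True; no jump
LOAD_FAST r → push 0
LOAD_CONST → push 11
BINARY_OP | → 0 | 11 = 11
STORE_FAST r → r=11
LOAD_FAST_LOAD_FAST r,q → push 11,9
BINARY_OP + → 11 + 9 = 20
STORE_FAST r → r=20
LOAD_FAST i → push 1
LOAD_CONST → push 7
BINARY_OP * → 1 * 7 = 7
STORE_FAST r → r=7
LOAD_FAST i → push 1
LOAD_CONST → push 1
BINARY_OP + → 1 + 1 = 2
STORE_FAST i → i=2
LOAD_FAST i → push 2
LOAD_CONST → push 3
COMPARE_OP bool(<) → 2 vs 3 = True
POP_JUMP_IF_FALSE → pop True; no jump
LOAD_FAST r → push 7
LOAD_CONST → push 11
BINARY_OP | → 7 | 11 = 15
STORE_FAST r → r=15
LOAD_FAST_LOAD_FAST r,q → push 15,9
BINARY_OP + → 15 + 9 = 24
STORE_FAST r → r=24
LOAD_FAST i → push 2
LOAD_CONST → push 7
BINARY_OP * → 2 * 7 = 14
STORE_FAST r → r=14
LOAD_FAST i → push 2
LOAD_CONST → push 1
BINARY_OP + → 2 + 1 = 3
STORE_FAST i → i=3
LOAD_FAST i → push 3
LOAD_CONST → push 3
COMPARE_OP bool(<) → 3 vs 3 = False
POP_JUMP_IF_FALSE → pop False; jump
LOAD_FAST r → push 14
RETURN_VALUE → return 14.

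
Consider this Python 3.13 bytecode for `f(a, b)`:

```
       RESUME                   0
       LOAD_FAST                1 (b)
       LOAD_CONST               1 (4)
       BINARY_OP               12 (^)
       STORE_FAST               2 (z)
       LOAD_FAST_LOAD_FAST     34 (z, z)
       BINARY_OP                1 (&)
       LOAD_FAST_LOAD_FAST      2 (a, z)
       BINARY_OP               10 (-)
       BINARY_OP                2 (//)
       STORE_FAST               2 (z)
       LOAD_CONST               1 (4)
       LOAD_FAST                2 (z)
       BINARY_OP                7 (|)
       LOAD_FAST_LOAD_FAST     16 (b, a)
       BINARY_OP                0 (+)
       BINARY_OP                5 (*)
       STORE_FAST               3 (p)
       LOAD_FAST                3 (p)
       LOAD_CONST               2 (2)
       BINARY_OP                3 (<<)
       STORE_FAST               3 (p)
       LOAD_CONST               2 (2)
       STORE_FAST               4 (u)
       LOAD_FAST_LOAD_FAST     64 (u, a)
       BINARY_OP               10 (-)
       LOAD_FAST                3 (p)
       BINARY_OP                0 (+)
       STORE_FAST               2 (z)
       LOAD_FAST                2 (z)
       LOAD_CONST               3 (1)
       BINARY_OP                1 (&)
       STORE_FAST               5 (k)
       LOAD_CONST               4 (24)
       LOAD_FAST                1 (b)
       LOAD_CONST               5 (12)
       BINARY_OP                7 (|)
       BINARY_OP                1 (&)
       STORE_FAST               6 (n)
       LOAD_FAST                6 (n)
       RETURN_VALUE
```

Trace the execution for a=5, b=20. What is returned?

LOAD_FAST b → push 20. Stack: [20]
LOAD_CONST → push 4. Stack: [20, 4]
BINARY_OP ^ → 20 ^ 4 = 16. Stack: [16]
STORE_FAST z → z=16. Stack: []
LOAD_FAST_LOAD_FAST z,z → push 16,16. Stack: [16, 16]
BINARY_OP & → 16 & 16 = 16. Stack: [16]
LOAD_FAST_LOAD_FAST a,z → push 5,16. Stack: [16, 5, 16]
BINARY_OP - → 5 - 16 = -11. Stack: [16, -11]
BINARY_OP // → 16 // -11 = -2. Stack: [-2]
STORE_FAST z → z=-2. Stack: []
LOAD_CONST → push 4. Stack: [4]
LOAD_FAST z → push -2. Stack: [4, -2]
BINARY_OP | → 4 | -2 = -2. Stack: [-2]
LOAD_FAST_LOAD_FAST b,a → push 20,5. Stack: [-2, 20, 5]
BINARY_OP + → 20 + 5 = 25. Stack: [-2, 25]
BINARY_OP * → -2 * 25 = -50. Stack: [-50]
STORE_FAST p → p=-50. Stack: []
LOAD_FAST p → push -50. Stack: [-50]
LOAD_CONST → push 2. Stack: [-50, 2]
BINARY_OP << → -50 << 2 = -200. Stack: [-200]
STORE_FAST p → p=-200. Stack: []
LOAD_CONST → push 2. Stack: [2]
STORE_FAST u → u=2. Stack: []
LOAD_FAST_LOAD_FAST u,a → push 2,5. Stack: [2, 5]
BINARY_OP - → 2 - 5 = -3. Stack: [-3]
LOAD_FAST p → push -200. Stack: [-3, -200]
BINARY_OP + → -3 + -200 = -203. Stack: [-203]
STORE_FAST z → z=-203. Stack: []
LOAD_FAST z → push -203. Stack: [-203]
LOAD_CONST → push 1. Stack: [-203, 1]
BINARY_OP & → -203 & 1 = 1. Stack: [1]
STORE_FAST k → k=1. Stack: []
LOAD_CONST → push 24. Stack: [24]
LOAD_FAST b → push 20. Stack: [24, 20]
LOAD_CONST → push 12. Stack: [24, 20, 12]
BINARY_OP | → 20 | 12 = 28. Stack: [24, 28]
BINARY_OP & → 24 & 28 = 24. Stack: [24]
STORE_FAST n → n=24. Stack: []
LOAD_FAST n → push 24. Stack: [24]
RETURN_VALUE → return 24.

24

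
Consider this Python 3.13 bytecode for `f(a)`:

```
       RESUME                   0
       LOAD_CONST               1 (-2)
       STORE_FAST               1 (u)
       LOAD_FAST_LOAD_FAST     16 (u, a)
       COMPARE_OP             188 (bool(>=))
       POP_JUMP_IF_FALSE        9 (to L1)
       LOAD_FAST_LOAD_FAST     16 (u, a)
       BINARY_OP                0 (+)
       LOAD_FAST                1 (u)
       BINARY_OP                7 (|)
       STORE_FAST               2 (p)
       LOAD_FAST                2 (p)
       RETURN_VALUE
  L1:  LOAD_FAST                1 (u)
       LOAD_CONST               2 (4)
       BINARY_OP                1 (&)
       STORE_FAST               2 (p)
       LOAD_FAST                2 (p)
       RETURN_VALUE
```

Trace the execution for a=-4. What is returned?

LOAD_CONST → push -2. Stack: [-2]
STORE_FAST u → u=-2. Stack: []
LOAD_FAST_LOAD_FAST u,a → push -2,-4. Stack: [-2, -4]
COMPARE_OP bool(>=) → -2 vs -4 = True. Stack: [True]
POP_JUMP_IF_FALSE → pop True; no jump. Stack: []
LOAD_FAST_LOAD_FAST u,a → push -2,-4. Stack: [-2, -4]
BINARY_OP + → -2 + -4 = -6. Stack: [-6]
LOAD_FAST u → push -2. Stack: [-6, -2]
BINARY_OP | → -6 | -2 = -2. Stack: [-2]
STORE_FAST p → p=-2. Stack: []
LOAD_FAST p → push -2. Stack: [-2]
RETURN_VALUE → return -2.

-2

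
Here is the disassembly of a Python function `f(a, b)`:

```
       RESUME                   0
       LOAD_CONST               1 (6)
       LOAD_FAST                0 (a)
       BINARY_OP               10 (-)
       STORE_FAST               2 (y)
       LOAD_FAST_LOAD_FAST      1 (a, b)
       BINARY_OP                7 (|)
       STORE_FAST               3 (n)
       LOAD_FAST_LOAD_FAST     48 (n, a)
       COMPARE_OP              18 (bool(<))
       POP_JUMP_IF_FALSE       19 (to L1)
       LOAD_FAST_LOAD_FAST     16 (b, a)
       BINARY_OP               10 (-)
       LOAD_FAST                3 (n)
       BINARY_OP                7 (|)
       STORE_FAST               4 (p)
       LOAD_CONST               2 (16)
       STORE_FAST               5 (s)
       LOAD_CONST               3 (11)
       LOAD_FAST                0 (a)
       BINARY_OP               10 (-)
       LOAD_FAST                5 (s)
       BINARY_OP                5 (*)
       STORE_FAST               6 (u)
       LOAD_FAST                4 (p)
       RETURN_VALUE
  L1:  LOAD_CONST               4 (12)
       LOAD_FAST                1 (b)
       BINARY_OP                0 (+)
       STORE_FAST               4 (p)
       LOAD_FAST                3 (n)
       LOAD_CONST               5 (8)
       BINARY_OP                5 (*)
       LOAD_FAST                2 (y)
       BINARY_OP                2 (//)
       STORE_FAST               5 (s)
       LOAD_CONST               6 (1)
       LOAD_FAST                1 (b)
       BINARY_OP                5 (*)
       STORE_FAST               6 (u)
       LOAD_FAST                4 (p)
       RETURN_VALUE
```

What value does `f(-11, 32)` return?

LOAD_CONST → push 6. Stack: [6]
LOAD_FAST a → push -11. Stack: [6, -11]
BINARY_OP - → 6 - -11 = 17. Stack: [17]
STORE_FAST y → y=17. Stack: []
LOAD_FAST_LOAD_FAST a,b → push -11,32. Stack: [-11, 32]
BINARY_OP | → -11 | 32 = -11. Stack: [-11]
STORE_FAST n → n=-11. Stack: []
LOAD_FAST_LOAD_FAST n,a → push -11,-11. Stack: [-11, -11]
COMPARE_OP bool(<) → -11 vs -11 = False. Stack: [False]
POP_JUMP_IF_FALSE → pop False; jump. Stack: []
LOAD_CONST → push 12. Stack: [12]
LOAD_FAST b → push 32. Stack: [12, 32]
BINARY_OP + → 12 + 32 = 44. Stack: [44]
STORE_FAST p → p=44. Stack: []
LOAD_FAST n → push -11. Stack: [-11]
LOAD_CONST → push 8. Stack: [-11, 8]
BINARY_OP * → -11 * 8 = -88. Stack: [-88]
LOAD_FAST y → push 17. Stack: [-88, 17]
BINARY_OP // → -88 // 17 = -6. Stack: [-6]
STORE_FAST s → s=-6. Stack: []
LOAD_CONST → push 1. Stack: [1]
LOAD_FAST b → push 32. Stack: [1, 32]
BINARY_OP * → 1 * 32 = 32. Stack: [32]
STORE_FAST u → u=32. Stack: []
LOAD_FAST p → push 44. Stack: [44]
RETURN_VALUE → return 44.

44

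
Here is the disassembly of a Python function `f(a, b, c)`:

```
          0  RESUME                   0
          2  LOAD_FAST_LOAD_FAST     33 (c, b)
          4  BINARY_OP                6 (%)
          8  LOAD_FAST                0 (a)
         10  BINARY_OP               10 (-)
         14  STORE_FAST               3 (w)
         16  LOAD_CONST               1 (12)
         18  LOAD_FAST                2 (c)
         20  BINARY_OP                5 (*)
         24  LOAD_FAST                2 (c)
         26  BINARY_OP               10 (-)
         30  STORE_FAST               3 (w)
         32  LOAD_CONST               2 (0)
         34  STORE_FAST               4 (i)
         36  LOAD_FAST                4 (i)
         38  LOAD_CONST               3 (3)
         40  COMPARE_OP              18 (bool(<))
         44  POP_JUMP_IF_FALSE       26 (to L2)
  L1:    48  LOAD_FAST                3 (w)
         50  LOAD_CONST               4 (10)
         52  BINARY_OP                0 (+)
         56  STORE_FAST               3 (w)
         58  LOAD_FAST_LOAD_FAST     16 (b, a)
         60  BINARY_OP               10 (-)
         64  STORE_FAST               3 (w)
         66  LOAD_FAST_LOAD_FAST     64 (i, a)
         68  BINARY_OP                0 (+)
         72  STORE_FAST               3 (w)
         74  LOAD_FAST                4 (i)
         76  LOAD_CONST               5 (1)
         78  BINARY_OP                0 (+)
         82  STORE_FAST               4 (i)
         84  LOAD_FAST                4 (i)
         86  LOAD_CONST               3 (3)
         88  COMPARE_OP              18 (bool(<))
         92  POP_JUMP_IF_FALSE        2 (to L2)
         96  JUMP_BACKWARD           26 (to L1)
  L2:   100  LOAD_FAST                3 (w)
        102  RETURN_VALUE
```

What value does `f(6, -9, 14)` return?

8

LOAD_FAST_LOAD_FAST c,b → push 14,-9
BINARY_OP % → 14 % -9 = -4
LOAD_FAST a → push 6
BINARY_OP - → -4 - 6 = -10
STORE_FAST w → w=-10
LOAD_CONST → push 12
LOAD_FAST c → push 14
BINARY_OP * → 12 * 14 = 168
LOAD_FAST c → push 14
BINARY_OP - → 168 - 14 = 154
STORE_FAST w → w=154
LOAD_CONST → push 0
STORE_FAST i → i=0
LOAD_FAST i → push 0
LOAD_CONST → push 3
COMPARE_OP bool(<) → 0 vs 3 = True
POP_JUMP_IF_FALSE → pop True; no jump
LOAD_FAST w → push 154
LOAD_CONST → push 10
BINARY_OP + → 154 + 10 = 164
STORE_FAST w → w=164
LOAD_FAST_LOAD_FAST b,a → push -9,6
BINARY_OP - → -9 - 6 = -15
STORE_FAST w → w=-15
LOAD_FAST_LOAD_FAST i,a → push 0,6
BINARY_OP + → 0 + 6 = 6
STORE_FAST w → w=6
LOAD_FAST i → push 0
LOAD_CONST → push 1
BINARY_OP + → 0 + 1 = 1
STORE_FAST i → i=1
LOAD_FAST i → push 1
LOAD_CONST → push 3
COMPARE_OP bool(<) → 1 vs 3 = True
POP_JUMP_IF_FALSE → pop True; no jump
LOAD_FAST w → push 6
LOAD_CONST → push 10
BINARY_OP + → 6 + 10 = 16
STORE_FAST w → w=16
LOAD_FAST_LOAD_FAST b,a → push -9,6
BINARY_OP - → -9 - 6 = -15
STORE_FAST w → w=-15
LOAD_FAST_LOAD_FAST i,a → push 1,6
BINARY_OP + → 1 + 6 = 7
STORE_FAST w → w=7
LOAD_FAST i → push 1
LOAD_CONST → push 1
BINARY_OP + → 1 + 1 = 2
STORE_FAST i → i=2
LOAD_FAST i → push 2
LOAD_CONST → push 3
COMPARE_OP bool(<) → 2 vs 3 = True
POP_JUMP_IF_FALSE → pop True; no jump
LOAD_FAST w → push 7
LOAD_CONST → push 10
BINARY_OP + → 7 + 10 = 17
STORE_FAST w → w=17
LOAD_FAST_LOAD_FAST b,a → push -9,6
BINARY_OP - → -9 - 6 = -15
STORE_FAST w → w=-15
LOAD_FAST_LOAD_FAST i,a → push 2,6
BINARY_OP + → 2 + 6 = 8
STORE_FAST w → w=8
LOAD_FAST i → push 2
LOAD_CONST → push 1
BINARY_OP + → 2 + 1 = 3
STORE_FAST i → i=3
LOAD_FAST i → push 3
LOAD_CONST → push 3
COMPARE_OP bool(<) → 3 vs 3 = False
POP_JUMP_IF_FALSE → pop False; jump
LOAD_FAST w → push 8
RETURN_VALUE → return 8.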